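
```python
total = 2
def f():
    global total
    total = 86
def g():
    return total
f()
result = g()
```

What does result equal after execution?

Step 1: total = 2.
Step 2: f() sets global total = 86.
Step 3: g() reads global total = 86. result = 86

The answer is 86.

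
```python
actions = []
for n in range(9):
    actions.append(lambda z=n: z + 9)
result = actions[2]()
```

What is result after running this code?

Step 1: Default argument z=n captures n's value at definition time.
Step 2: actions[2] was defined when n = 2, so z defaults to 2.
Step 3: result = 2 + 9 = 11 (default arg fixes the late binding issue)

The answer is 11.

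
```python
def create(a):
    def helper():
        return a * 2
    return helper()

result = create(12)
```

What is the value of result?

Step 1: create(12) binds parameter a = 12.
Step 2: helper() accesses a = 12 from enclosing scope.
Step 3: result = 12 * 2 = 24

The answer is 24.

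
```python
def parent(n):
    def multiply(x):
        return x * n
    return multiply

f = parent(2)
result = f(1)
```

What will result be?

Step 1: parent(2) returns multiply closure with n = 2.
Step 2: f(1) computes 1 * 2 = 2.
Step 3: result = 2

The answer is 2.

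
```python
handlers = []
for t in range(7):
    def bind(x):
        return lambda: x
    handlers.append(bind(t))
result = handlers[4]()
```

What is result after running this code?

Step 1: bind(t) creates a new scope capturing x = t at call time.
Step 2: handlers[4] = bind(4), so its lambda captures x = 4.
Step 3: result = 4 (closure factory fixes late binding)

The answer is 4.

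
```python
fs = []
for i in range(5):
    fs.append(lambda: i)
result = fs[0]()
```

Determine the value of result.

Step 1: The loop creates 5 lambdas, all referencing the same variable i.
Step 2: After the loop, i = 4 (final value).
Step 3: fs[0]() looks up i at call time and finds 4. This is the late binding gotcha. result = 4

The answer is 4.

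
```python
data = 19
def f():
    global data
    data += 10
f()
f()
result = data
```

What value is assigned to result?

Step 1: data = 19.
Step 2: First f(): data = 19 + 10 = 29.
Step 3: Second f(): data = 29 + 10 = 39. result = 39

The answer is 39.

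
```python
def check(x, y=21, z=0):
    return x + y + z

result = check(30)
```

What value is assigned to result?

Step 1: check(30) uses defaults y = 21, z = 0.
Step 2: Returns 30 + 21 + 0 = 51.
Step 3: result = 51

The answer is 51.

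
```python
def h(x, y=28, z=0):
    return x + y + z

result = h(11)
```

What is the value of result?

Step 1: h(11) uses defaults y = 28, z = 0.
Step 2: Returns 11 + 28 + 0 = 39.
Step 3: result = 39

The answer is 39.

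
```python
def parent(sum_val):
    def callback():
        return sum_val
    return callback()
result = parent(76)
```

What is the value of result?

Step 1: parent(76) binds parameter sum_val = 76.
Step 2: callback() looks up sum_val in enclosing scope and finds the parameter sum_val = 76.
Step 3: result = 76

The answer is 76.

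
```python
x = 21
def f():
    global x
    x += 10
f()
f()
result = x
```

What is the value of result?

Step 1: x = 21.
Step 2: First f(): x = 21 + 10 = 31.
Step 3: Second f(): x = 31 + 10 = 41. result = 41

The answer is 41.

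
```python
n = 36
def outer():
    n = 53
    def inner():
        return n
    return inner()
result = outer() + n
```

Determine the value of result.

Step 1: Global n = 36. outer() shadows with n = 53.
Step 2: inner() returns enclosing n = 53. outer() = 53.
Step 3: result = 53 + global n (36) = 89

The answer is 89.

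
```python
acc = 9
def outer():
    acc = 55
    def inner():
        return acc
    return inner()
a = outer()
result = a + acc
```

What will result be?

Step 1: outer() has local acc = 55. inner() reads from enclosing.
Step 2: outer() returns 55. Global acc = 9 unchanged.
Step 3: result = 55 + 9 = 64

The answer is 64.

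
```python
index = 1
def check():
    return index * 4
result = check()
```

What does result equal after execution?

Step 1: index = 1 is defined globally.
Step 2: check() looks up index from global scope = 1, then computes 1 * 4 = 4.
Step 3: result = 4

The answer is 4.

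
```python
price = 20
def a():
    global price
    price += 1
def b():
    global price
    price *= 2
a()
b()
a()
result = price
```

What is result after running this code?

Step 1: price = 20.
Step 2: a(): price = 20 + 1 = 21.
Step 3: b(): price = 21 * 2 = 42.
Step 4: a(): price = 42 + 1 = 43

The answer is 43.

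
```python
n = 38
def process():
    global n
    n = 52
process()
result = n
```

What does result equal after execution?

Step 1: n = 38 globally.
Step 2: process() declares global n and sets it to 52.
Step 3: After process(), global n = 52. result = 52

The answer is 52.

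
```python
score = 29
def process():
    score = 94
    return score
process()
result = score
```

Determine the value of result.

Step 1: score = 29 globally.
Step 2: process() creates a LOCAL score = 94 (no global keyword!).
Step 3: The global score is unchanged. result = 29

The answer is 29.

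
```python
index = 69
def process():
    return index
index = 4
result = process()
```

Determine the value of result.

Step 1: index is first set to 69, then reassigned to 4.
Step 2: process() is called after the reassignment, so it looks up the current global index = 4.
Step 3: result = 4

The answer is 4.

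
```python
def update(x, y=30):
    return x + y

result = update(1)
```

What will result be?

Step 1: update(1) uses default y = 30.
Step 2: Returns 1 + 30 = 31.
Step 3: result = 31

The answer is 31.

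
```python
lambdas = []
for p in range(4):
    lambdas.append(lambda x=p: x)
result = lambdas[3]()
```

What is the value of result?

Step 1: Default argument x=p captures p's value at each iteration.
Step 2: lambdas[3] captured x = 3 when p was 3.
Step 3: result = 3

The answer is 3.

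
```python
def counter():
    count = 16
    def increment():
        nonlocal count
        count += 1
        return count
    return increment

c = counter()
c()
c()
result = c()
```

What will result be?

Step 1: counter() creates closure with count = 16.
Step 2: Each c() call increments count via nonlocal. After 3 calls: 16 + 3 = 19.
Step 3: result = 19

The answer is 19.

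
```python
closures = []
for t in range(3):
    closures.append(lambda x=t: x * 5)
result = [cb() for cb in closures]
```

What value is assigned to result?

Step 1: Default arg x=t captures t at each iteration.
Step 2: closures[k] has x defaulting to k, returns k * 5.
Step 3: result = [0, 5, 10]

The answer is [0, 5, 10].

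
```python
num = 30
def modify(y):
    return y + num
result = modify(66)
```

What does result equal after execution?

Step 1: num = 30 is defined globally.
Step 2: modify(66) uses parameter y = 66 and looks up num from global scope = 30.
Step 3: result = 66 + 30 = 96

The answer is 96.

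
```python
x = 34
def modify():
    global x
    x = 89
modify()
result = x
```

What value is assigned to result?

Step 1: x = 34 globally.
Step 2: modify() declares global x and sets it to 89.
Step 3: After modify(), global x = 89. result = 89

The answer is 89.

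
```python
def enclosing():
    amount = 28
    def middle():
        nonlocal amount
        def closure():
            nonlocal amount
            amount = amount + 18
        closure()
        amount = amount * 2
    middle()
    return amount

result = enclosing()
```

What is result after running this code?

Step 1: amount = 28.
Step 2: closure() adds 18: amount = 28 + 18 = 46.
Step 3: middle() doubles: amount = 46 * 2 = 92.
Step 4: result = 92

The answer is 92.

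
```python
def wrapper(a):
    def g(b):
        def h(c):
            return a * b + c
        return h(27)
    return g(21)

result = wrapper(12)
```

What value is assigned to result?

Step 1: a = 12, b = 21, c = 27.
Step 2: h() computes a * b + c = 12 * 21 + 27 = 279.
Step 3: result = 279

The answer is 279.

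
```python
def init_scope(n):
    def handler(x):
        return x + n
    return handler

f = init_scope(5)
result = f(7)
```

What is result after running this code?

Step 1: init_scope(5) creates a closure that captures n = 5.
Step 2: f(7) calls the closure with x = 7, returning 7 + 5 = 12.
Step 3: result = 12

The answer is 12.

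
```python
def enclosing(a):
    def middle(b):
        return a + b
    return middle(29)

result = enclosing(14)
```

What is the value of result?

Step 1: enclosing(14) passes a = 14.
Step 2: middle(29) has b = 29, reads a = 14 from enclosing.
Step 3: result = 14 + 29 = 43

The answer is 43.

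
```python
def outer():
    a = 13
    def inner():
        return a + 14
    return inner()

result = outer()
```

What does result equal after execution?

Step 1: outer() defines a = 13.
Step 2: inner() reads a = 13 from enclosing scope, returns 13 + 14 = 27.
Step 3: result = 27

The answer is 27.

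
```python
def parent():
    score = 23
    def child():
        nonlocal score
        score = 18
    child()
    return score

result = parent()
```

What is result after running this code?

Step 1: parent() sets score = 23.
Step 2: child() uses nonlocal to reassign score = 18.
Step 3: result = 18

The answer is 18.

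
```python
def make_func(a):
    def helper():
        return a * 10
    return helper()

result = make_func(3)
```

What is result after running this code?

Step 1: make_func(3) binds parameter a = 3.
Step 2: helper() accesses a = 3 from enclosing scope.
Step 3: result = 3 * 10 = 30

The answer is 30.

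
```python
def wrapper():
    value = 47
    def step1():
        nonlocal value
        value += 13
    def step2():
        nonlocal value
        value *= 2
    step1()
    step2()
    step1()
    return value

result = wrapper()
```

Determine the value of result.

Step 1: value = 47.
Step 2: step1(): value = 47 + 13 = 60.
Step 3: step2(): value = 60 * 2 = 120.
Step 4: step1(): value = 120 + 13 = 133. result = 133

The answer is 133.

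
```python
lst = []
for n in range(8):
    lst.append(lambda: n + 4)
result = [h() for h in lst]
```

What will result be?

Step 1: All lambdas capture n by reference. After the loop, n = 7.
Step 2: Each call returns 7 + 4 = 11.
Step 3: result = [11, 11, 11, 11, 11, 11, 11, 11]

The answer is [11, 11, 11, 11, 11, 11, 11, 11].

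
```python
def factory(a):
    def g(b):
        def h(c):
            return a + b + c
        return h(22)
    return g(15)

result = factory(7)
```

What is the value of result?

Step 1: a = 7, b = 15, c = 22 across three nested scopes.
Step 2: h() accesses all three via LEGB rule.
Step 3: result = 7 + 15 + 22 = 44

The answer is 44.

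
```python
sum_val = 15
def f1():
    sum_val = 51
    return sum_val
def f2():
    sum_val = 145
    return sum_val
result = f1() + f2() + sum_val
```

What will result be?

Step 1: Each function shadows global sum_val with its own local.
Step 2: f1() returns 51, f2() returns 145.
Step 3: Global sum_val = 15 is unchanged. result = 51 + 145 + 15 = 211

The answer is 211.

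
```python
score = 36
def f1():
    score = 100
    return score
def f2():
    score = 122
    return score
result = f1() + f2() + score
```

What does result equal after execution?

Step 1: Each function shadows global score with its own local.
Step 2: f1() returns 100, f2() returns 122.
Step 3: Global score = 36 is unchanged. result = 100 + 122 + 36 = 258

The answer is 258.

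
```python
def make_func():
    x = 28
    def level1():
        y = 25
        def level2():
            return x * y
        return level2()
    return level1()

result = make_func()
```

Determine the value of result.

Step 1: x = 28 in make_func. y = 25 in level1.
Step 2: level2() reads x = 28 and y = 25 from enclosing scopes.
Step 3: result = 28 * 25 = 700

The answer is 700.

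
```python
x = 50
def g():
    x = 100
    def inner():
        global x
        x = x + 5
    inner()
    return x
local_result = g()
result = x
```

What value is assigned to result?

Step 1: Global x = 50. g() creates local x = 100.
Step 2: inner() declares global x and adds 5: global x = 50 + 5 = 55.
Step 3: g() returns its local x = 100 (unaffected by inner).
Step 4: result = global x = 55

The answer is 55.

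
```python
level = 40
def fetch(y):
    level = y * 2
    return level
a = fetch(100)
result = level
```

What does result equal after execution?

Step 1: Global level = 40.
Step 2: fetch(100) creates local level = 100 * 2 = 200.
Step 3: Global level unchanged because no global keyword. result = 40

The answer is 40.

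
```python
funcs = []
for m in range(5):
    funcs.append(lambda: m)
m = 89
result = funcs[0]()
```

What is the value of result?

Step 1: Lambdas capture the variable m by reference, not by value.
Step 2: After the loop, m is reassigned to 89.
Step 3: funcs[0]() looks up the current m = 89. result = 89

The answer is 89.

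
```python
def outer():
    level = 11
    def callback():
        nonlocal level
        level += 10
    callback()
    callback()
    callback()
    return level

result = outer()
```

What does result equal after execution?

Step 1: level starts at 11.
Step 2: callback() is called 3 times, each adding 10.
Step 3: level = 11 + 10 * 3 = 41

The answer is 41.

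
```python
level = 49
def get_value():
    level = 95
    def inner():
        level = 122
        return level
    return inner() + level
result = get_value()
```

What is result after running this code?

Step 1: get_value() has local level = 95. inner() has local level = 122.
Step 2: inner() returns its local level = 122.
Step 3: get_value() returns 122 + its own level (95) = 217

The answer is 217.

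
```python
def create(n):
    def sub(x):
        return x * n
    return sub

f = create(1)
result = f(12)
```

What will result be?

Step 1: create(1) creates a closure capturing n = 1.
Step 2: f(12) computes 12 * 1 = 12.
Step 3: result = 12

The answer is 12.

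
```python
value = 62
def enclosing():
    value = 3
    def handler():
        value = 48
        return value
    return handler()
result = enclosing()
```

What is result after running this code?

Step 1: Three scopes define value: global (62), enclosing (3), handler (48).
Step 2: handler() has its own local value = 48, which shadows both enclosing and global.
Step 3: result = 48 (local wins in LEGB)

The answer is 48.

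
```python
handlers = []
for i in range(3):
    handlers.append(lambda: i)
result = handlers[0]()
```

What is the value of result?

Step 1: The loop creates 3 lambdas, all referencing the same variable i.
Step 2: After the loop, i = 2 (final value).
Step 3: handlers[0]() looks up i at call time and finds 2. This is the late binding gotcha. result = 2

The answer is 2.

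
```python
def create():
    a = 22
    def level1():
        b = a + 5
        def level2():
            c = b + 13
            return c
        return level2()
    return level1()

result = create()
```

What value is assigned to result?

Step 1: a = 22. b = a + 5 = 27.
Step 2: c = b + 13 = 27 + 13 = 40.
Step 3: result = 40

The answer is 40.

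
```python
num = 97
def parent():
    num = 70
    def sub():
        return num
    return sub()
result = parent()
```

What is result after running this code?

Step 1: num = 97 globally, but parent() defines num = 70 locally.
Step 2: sub() looks up num. Not in local scope, so checks enclosing scope (parent) and finds num = 70.
Step 3: result = 70

The answer is 70.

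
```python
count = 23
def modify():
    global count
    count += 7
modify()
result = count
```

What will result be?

Step 1: count = 23 globally.
Step 2: modify() modifies global count: count += 7 = 30.
Step 3: result = 30

The answer is 30.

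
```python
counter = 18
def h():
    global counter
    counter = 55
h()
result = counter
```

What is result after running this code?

Step 1: counter = 18 globally.
Step 2: h() declares global counter and sets it to 55.
Step 3: After h(), global counter = 55. result = 55

The answer is 55.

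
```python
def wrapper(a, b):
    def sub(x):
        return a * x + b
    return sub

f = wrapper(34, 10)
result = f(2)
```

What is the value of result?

Step 1: wrapper(34, 10) captures a = 34, b = 10.
Step 2: f(2) computes 34 * 2 + 10 = 78.
Step 3: result = 78

The answer is 78.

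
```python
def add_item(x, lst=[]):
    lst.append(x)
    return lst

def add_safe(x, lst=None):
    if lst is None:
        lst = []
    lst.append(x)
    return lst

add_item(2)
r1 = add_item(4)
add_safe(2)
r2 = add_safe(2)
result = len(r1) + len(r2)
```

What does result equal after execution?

Step 1: add_item shares mutable default: after 2 calls, lst = [2, 4], len = 2.
Step 2: add_safe creates fresh list each time: r2 = [2], len = 1.
Step 3: result = 2 + 1 = 3

The answer is 3.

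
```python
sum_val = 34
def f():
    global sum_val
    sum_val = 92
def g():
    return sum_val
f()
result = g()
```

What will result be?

Step 1: sum_val = 34.
Step 2: f() sets global sum_val = 92.
Step 3: g() reads global sum_val = 92. result = 92

The answer is 92.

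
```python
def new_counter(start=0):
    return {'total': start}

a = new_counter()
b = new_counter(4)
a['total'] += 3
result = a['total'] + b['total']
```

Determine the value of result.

Step 1: new_counter() returns a new dict each call (immutable default 0).
Step 2: a = {'total': 0}, b = {'total': 4}.
Step 3: a['total'] += 3 = 3. result = 3 + 4 = 7

The answer is 7.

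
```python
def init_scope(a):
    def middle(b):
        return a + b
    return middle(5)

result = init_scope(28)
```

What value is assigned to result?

Step 1: init_scope(28) passes a = 28.
Step 2: middle(5) has b = 5, reads a = 28 from enclosing.
Step 3: result = 28 + 5 = 33

The answer is 33.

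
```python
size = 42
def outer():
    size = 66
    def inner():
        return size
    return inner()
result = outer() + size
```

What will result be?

Step 1: Global size = 42. outer() shadows with size = 66.
Step 2: inner() returns enclosing size = 66. outer() = 66.
Step 3: result = 66 + global size (42) = 108

The answer is 108.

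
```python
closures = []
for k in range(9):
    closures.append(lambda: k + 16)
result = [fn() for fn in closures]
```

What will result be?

Step 1: All lambdas capture k by reference. After the loop, k = 8.
Step 2: Each call returns 8 + 16 = 24.
Step 3: result = [24, 24, 24, 24, 24, 24, 24, 24, 24]

The answer is [24, 24, 24, 24, 24, 24, 24, 24, 24].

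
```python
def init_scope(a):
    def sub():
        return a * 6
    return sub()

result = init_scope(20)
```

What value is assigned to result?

Step 1: init_scope(20) binds parameter a = 20.
Step 2: sub() accesses a = 20 from enclosing scope.
Step 3: result = 20 * 6 = 120

The answer is 120.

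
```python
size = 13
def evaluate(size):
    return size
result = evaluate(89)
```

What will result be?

Step 1: Global size = 13.
Step 2: evaluate(89) takes parameter size = 89, which shadows the global.
Step 3: result = 89

The answer is 89.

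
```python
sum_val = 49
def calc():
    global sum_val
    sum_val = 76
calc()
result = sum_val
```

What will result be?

Step 1: sum_val = 49 globally.
Step 2: calc() declares global sum_val and sets it to 76.
Step 3: After calc(), global sum_val = 76. result = 76

The answer is 76.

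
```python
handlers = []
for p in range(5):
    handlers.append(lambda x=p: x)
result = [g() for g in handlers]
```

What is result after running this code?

Step 1: Default arg x=p captures p at each iteration.
Step 2: Each lambda has its own default: 0, 1, ..., 4.
Step 3: result = [0, 1, 2, 3, 4]

The answer is [0, 1, 2, 3, 4].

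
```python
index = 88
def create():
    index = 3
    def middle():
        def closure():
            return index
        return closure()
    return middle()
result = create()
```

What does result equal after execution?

Step 1: create() defines index = 3. middle() and closure() have no local index.
Step 2: closure() checks local (none), enclosing middle() (none), enclosing create() and finds index = 3.
Step 3: result = 3

The answer is 3.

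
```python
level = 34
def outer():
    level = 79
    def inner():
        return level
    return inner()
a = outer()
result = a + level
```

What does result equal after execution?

Step 1: outer() has local level = 79. inner() reads from enclosing.
Step 2: outer() returns 79. Global level = 34 unchanged.
Step 3: result = 79 + 34 = 113

The answer is 113.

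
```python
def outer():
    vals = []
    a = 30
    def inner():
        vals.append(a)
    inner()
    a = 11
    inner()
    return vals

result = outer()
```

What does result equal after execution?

Step 1: a = 30. inner() appends current a to vals.
Step 2: First inner(): appends 30. Then a = 11.
Step 3: Second inner(): appends 11 (closure sees updated a). result = [30, 11]

The answer is [30, 11].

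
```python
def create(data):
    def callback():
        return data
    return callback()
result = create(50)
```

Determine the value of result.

Step 1: create(50) binds parameter data = 50.
Step 2: callback() looks up data in enclosing scope and finds the parameter data = 50.
Step 3: result = 50

The answer is 50.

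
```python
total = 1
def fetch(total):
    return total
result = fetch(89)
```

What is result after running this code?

Step 1: Global total = 1.
Step 2: fetch(89) takes parameter total = 89, which shadows the global.
Step 3: result = 89

The answer is 89.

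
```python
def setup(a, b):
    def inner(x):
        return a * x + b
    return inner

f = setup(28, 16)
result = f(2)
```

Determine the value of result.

Step 1: setup(28, 16) captures a = 28, b = 16.
Step 2: f(2) computes 28 * 2 + 16 = 72.
Step 3: result = 72

The answer is 72.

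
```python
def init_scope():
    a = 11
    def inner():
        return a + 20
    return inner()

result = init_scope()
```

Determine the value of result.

Step 1: init_scope() defines a = 11.
Step 2: inner() reads a = 11 from enclosing scope, returns 11 + 20 = 31.
Step 3: result = 31

The answer is 31.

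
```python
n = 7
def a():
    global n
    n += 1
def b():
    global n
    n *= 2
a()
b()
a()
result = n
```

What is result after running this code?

Step 1: n = 7.
Step 2: a(): n = 7 + 1 = 8.
Step 3: b(): n = 8 * 2 = 16.
Step 4: a(): n = 16 + 1 = 17

The answer is 17.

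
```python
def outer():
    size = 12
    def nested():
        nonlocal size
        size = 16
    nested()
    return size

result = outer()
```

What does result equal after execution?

Step 1: outer() sets size = 12.
Step 2: nested() uses nonlocal to reassign size = 16.
Step 3: result = 16

The answer is 16.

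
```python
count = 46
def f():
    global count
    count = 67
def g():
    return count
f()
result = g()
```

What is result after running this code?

Step 1: count = 46.
Step 2: f() sets global count = 67.
Step 3: g() reads global count = 67. result = 67

The answer is 67.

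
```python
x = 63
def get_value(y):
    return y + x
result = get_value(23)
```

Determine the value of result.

Step 1: x = 63 is defined globally.
Step 2: get_value(23) uses parameter y = 23 and looks up x from global scope = 63.
Step 3: result = 23 + 63 = 86

The answer is 86.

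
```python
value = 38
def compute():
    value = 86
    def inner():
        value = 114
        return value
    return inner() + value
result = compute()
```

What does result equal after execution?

Step 1: compute() has local value = 86. inner() has local value = 114.
Step 2: inner() returns its local value = 114.
Step 3: compute() returns 114 + its own value (86) = 200

The answer is 200.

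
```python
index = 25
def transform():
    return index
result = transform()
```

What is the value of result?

Step 1: index = 25 is defined in the global scope.
Step 2: transform() looks up index. No local index exists, so Python checks the global scope via LEGB rule and finds index = 25.
Step 3: result = 25

The answer is 25.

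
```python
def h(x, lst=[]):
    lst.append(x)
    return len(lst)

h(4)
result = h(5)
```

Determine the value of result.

Step 1: Mutable default list persists between calls.
Step 2: First call: lst = [4], len = 1. Second call: lst = [4, 5], len = 2.
Step 3: result = 2

The answer is 2.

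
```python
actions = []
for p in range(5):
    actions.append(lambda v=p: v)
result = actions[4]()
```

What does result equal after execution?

Step 1: Default argument v=p captures p's value at each iteration.
Step 2: actions[4] captured v = 4 when p was 4.
Step 3: result = 4

The answer is 4.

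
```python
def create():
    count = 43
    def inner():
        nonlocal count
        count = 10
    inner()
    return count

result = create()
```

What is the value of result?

Step 1: create() sets count = 43.
Step 2: inner() uses nonlocal to reassign count = 10.
Step 3: result = 10

The answer is 10.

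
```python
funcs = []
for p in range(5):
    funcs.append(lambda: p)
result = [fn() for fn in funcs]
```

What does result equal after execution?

Step 1: All 5 lambdas share the same variable p.
Step 2: After the loop, p = 4.
Step 3: Each call returns 4. result = [4, 4, 4, 4, 4]

The answer is [4, 4, 4, 4, 4].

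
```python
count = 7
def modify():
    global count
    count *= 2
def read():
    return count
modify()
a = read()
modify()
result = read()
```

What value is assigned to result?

Step 1: count = 7.
Step 2: First modify(): count = 7 * 2 = 14.
Step 3: Second modify(): count = 14 * 2 = 28.
Step 4: read() returns 28

The answer is 28.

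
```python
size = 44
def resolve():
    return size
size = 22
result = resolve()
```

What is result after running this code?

Step 1: size is first set to 44, then reassigned to 22.
Step 2: resolve() is called after the reassignment, so it looks up the current global size = 22.
Step 3: result = 22

The answer is 22.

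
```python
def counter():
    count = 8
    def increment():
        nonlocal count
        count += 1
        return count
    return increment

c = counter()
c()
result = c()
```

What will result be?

Step 1: counter() creates closure with count = 8.
Step 2: Each c() call increments count via nonlocal. After 2 calls: 8 + 2 = 10.
Step 3: result = 10

The answer is 10.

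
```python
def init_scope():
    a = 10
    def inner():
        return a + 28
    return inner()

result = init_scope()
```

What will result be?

Step 1: init_scope() defines a = 10.
Step 2: inner() reads a = 10 from enclosing scope, returns 10 + 28 = 38.
Step 3: result = 38

The answer is 38.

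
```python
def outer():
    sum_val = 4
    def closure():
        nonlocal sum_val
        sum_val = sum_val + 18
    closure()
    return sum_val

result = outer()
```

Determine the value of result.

Step 1: outer() sets sum_val = 4.
Step 2: closure() uses nonlocal to modify sum_val in outer's scope: sum_val = 4 + 18 = 22.
Step 3: outer() returns the modified sum_val = 22

The answer is 22.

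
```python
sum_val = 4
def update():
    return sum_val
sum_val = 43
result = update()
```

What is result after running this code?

Step 1: sum_val is first set to 4, then reassigned to 43.
Step 2: update() is called after the reassignment, so it looks up the current global sum_val = 43.
Step 3: result = 43

The answer is 43.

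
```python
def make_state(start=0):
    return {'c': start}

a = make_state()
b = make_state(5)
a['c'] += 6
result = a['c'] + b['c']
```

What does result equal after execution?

Step 1: make_state() returns a new dict each call (immutable default 0).
Step 2: a = {'c': 0}, b = {'c': 5}.
Step 3: a['c'] += 6 = 6. result = 6 + 5 = 11

The answer is 11.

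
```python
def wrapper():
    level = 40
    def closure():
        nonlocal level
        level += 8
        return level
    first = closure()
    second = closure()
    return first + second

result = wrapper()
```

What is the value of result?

Step 1: level starts at 40.
Step 2: First call: level = 40 + 8 = 48, returns 48.
Step 3: Second call: level = 48 + 8 = 56, returns 56.
Step 4: result = 48 + 56 = 104

The answer is 104.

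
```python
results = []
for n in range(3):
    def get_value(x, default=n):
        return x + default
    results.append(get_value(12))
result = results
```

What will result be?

Step 1: Default argument default=n is evaluated at function definition time.
Step 2: Each iteration creates get_value with default = current n value.
Step 3: get_value(12) returns 12 + default. results = [12, 13, 14]

The answer is [12, 13, 14].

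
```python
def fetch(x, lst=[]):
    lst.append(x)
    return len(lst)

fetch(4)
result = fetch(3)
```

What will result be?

Step 1: Mutable default list persists between calls.
Step 2: First call: lst = [4], len = 1. Second call: lst = [4, 3], len = 2.
Step 3: result = 2

The answer is 2.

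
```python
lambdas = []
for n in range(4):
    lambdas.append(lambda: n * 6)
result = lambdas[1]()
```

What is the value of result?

Step 1: All lambdas reference the same variable n (late binding).
Step 2: After the loop, n = 3. Every lambda returns n * 6.
Step 3: lambdas[1]() = 3 * 6 = 18

The answer is 18.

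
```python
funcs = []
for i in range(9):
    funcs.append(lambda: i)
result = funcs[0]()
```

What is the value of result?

Step 1: The loop creates 9 lambdas, all referencing the same variable i.
Step 2: After the loop, i = 8 (final value).
Step 3: funcs[0]() looks up i at call time and finds 8. This is the late binding gotcha. result = 8

The answer is 8.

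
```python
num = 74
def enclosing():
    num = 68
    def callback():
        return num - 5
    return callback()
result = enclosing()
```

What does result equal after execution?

Step 1: enclosing() shadows global num with num = 68.
Step 2: callback() finds num = 68 in enclosing scope, computes 68 - 5 = 63.
Step 3: result = 63

The answer is 63.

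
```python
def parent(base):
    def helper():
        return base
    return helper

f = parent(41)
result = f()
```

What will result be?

Step 1: parent(41) creates closure capturing base = 41.
Step 2: f() returns the captured base = 41.
Step 3: result = 41

The answer is 41.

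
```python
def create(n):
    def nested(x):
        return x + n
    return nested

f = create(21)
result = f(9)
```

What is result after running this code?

Step 1: create(21) creates a closure that captures n = 21.
Step 2: f(9) calls the closure with x = 9, returning 9 + 21 = 30.
Step 3: result = 30

The answer is 30.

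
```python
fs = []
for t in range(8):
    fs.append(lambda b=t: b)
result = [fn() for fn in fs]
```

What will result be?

Step 1: Default arg b=t captures t at each iteration.
Step 2: Each lambda has its own default: 0, 1, ..., 7.
Step 3: result = [0, 1, 2, 3, 4, 5, 6, 7]

The answer is [0, 1, 2, 3, 4, 5, 6, 7].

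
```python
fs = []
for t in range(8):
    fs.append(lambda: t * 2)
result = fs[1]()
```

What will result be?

Step 1: All lambdas reference the same variable t (late binding).
Step 2: After the loop, t = 7. Every lambda returns t * 2.
Step 3: fs[1]() = 7 * 2 = 14

The answer is 14.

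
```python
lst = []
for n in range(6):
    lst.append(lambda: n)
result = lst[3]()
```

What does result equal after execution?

Step 1: The loop creates 6 lambdas, all referencing the same variable n.
Step 2: After the loop, n = 5 (final value).
Step 3: lst[3]() looks up n at call time and finds 5. This is the late binding gotcha. result = 5

The answer is 5.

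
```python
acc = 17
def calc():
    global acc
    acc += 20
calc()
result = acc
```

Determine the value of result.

Step 1: acc = 17 globally.
Step 2: calc() modifies global acc: acc += 20 = 37.
Step 3: result = 37

The answer is 37.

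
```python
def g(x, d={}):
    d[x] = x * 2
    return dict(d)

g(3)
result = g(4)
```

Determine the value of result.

Step 1: Mutable default dict is shared across calls.
Step 2: First call adds 3: 6. Second call adds 4: 8.
Step 3: result = {3: 6, 4: 8}

The answer is {3: 6, 4: 8}.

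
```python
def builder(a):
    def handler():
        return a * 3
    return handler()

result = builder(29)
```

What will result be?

Step 1: builder(29) binds parameter a = 29.
Step 2: handler() accesses a = 29 from enclosing scope.
Step 3: result = 29 * 3 = 87

The answer is 87.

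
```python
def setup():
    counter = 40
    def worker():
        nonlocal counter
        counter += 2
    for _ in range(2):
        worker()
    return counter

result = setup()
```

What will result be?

Step 1: counter = 40.
Step 2: worker() is called 2 times in a loop, each adding 2 via nonlocal.
Step 3: counter = 40 + 2 * 2 = 44

The answer is 44.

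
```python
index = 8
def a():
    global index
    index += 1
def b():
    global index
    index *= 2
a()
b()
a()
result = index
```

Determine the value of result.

Step 1: index = 8.
Step 2: a(): index = 8 + 1 = 9.
Step 3: b(): index = 9 * 2 = 18.
Step 4: a(): index = 18 + 1 = 19

The answer is 19.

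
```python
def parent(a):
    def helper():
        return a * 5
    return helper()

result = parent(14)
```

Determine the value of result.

Step 1: parent(14) binds parameter a = 14.
Step 2: helper() accesses a = 14 from enclosing scope.
Step 3: result = 14 * 5 = 70

The answer is 70.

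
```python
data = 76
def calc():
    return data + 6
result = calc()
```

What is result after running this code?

Step 1: data = 76 is defined globally.
Step 2: calc() looks up data from global scope = 76, then computes 76 + 6 = 82.
Step 3: result = 82

The answer is 82.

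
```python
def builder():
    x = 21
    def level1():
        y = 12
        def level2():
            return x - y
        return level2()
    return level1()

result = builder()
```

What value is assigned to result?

Step 1: x = 21 in builder. y = 12 in level1.
Step 2: level2() reads x = 21 and y = 12 from enclosing scopes.
Step 3: result = 21 - 12 = 9

The answer is 9.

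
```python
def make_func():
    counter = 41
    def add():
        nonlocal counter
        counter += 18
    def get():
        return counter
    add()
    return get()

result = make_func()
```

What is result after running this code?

Step 1: counter = 41. add() modifies it via nonlocal, get() reads it.
Step 2: add() makes counter = 41 + 18 = 59.
Step 3: get() returns 59. result = 59

The answer is 59.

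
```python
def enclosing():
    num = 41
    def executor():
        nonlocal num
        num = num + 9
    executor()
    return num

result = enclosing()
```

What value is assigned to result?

Step 1: enclosing() sets num = 41.
Step 2: executor() uses nonlocal to modify num in enclosing's scope: num = 41 + 9 = 50.
Step 3: enclosing() returns the modified num = 50

The answer is 50.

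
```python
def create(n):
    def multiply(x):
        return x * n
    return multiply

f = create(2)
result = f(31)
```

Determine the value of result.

Step 1: create(2) returns multiply closure with n = 2.
Step 2: f(31) computes 31 * 2 = 62.
Step 3: result = 62

The answer is 62.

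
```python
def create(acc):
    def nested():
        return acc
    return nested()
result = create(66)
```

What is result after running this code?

Step 1: create(66) binds parameter acc = 66.
Step 2: nested() looks up acc in enclosing scope and finds the parameter acc = 66.
Step 3: result = 66

The answer is 66.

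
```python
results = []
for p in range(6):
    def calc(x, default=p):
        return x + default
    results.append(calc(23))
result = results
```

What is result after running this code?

Step 1: Default argument default=p is evaluated at function definition time.
Step 2: Each iteration creates calc with default = current p value.
Step 3: calc(23) returns 23 + default. results = [23, 24, 25, 26, 27, 28]

The answer is [23, 24, 25, 26, 27, 28].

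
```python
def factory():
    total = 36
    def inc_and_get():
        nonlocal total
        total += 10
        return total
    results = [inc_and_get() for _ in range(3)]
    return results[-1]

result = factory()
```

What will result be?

Step 1: total = 36.
Step 2: Three calls to inc_and_get(), each adding 10.
Step 3: Last value = 36 + 10 * 3 = 66

The answer is 66.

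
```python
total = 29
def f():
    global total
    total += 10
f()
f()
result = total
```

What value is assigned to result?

Step 1: total = 29.
Step 2: First f(): total = 29 + 10 = 39.
Step 3: Second f(): total = 39 + 10 = 49. result = 49

The answer is 49.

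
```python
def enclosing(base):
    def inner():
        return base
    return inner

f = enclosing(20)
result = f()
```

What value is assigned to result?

Step 1: enclosing(20) creates closure capturing base = 20.
Step 2: f() returns the captured base = 20.
Step 3: result = 20

The answer is 20.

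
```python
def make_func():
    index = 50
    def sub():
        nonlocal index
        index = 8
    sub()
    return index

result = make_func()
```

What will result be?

Step 1: make_func() sets index = 50.
Step 2: sub() uses nonlocal to reassign index = 8.
Step 3: result = 8

The answer is 8.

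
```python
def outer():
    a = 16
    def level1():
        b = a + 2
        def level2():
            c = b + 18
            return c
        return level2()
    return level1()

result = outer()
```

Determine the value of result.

Step 1: a = 16. b = a + 2 = 18.
Step 2: c = b + 18 = 18 + 18 = 36.
Step 3: result = 36

The answer is 36.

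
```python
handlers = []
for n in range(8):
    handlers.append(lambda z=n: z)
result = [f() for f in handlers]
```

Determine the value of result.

Step 1: Default arg z=n captures n at each iteration.
Step 2: Each lambda has its own default: 0, 1, ..., 7.
Step 3: result = [0, 1, 2, 3, 4, 5, 6, 7]

The answer is [0, 1, 2, 3, 4, 5, 6, 7].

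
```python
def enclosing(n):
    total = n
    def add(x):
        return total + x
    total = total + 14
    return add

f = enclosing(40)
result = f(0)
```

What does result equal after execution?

Step 1: enclosing(40) sets total = 40, then total = 40 + 14 = 54.
Step 2: Closures capture by reference, so add sees total = 54.
Step 3: f(0) returns 54 + 0 = 54

The answer is 54.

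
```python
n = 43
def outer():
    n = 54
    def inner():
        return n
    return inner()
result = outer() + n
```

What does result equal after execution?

Step 1: Global n = 43. outer() shadows with n = 54.
Step 2: inner() returns enclosing n = 54. outer() = 54.
Step 3: result = 54 + global n (43) = 97

The answer is 97.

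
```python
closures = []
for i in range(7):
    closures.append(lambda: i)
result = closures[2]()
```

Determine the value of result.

Step 1: The loop creates 7 lambdas, all referencing the same variable i.
Step 2: After the loop, i = 6 (final value).
Step 3: closures[2]() looks up i at call time and finds 6. This is the late binding gotcha. result = 6

The answer is 6.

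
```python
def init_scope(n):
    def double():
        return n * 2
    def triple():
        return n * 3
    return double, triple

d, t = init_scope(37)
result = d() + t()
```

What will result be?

Step 1: Both closures capture the same n = 37.
Step 2: d() = 37 * 2 = 74, t() = 37 * 3 = 111.
Step 3: result = 74 + 111 = 185

The answer is 185.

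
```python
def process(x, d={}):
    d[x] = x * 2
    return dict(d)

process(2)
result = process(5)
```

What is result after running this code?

Step 1: Mutable default dict is shared across calls.
Step 2: First call adds 2: 4. Second call adds 5: 10.
Step 3: result = {2: 4, 5: 10}

The answer is {2: 4, 5: 10}.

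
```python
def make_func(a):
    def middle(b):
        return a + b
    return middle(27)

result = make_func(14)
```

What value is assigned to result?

Step 1: make_func(14) passes a = 14.
Step 2: middle(27) has b = 27, reads a = 14 from enclosing.
Step 3: result = 14 + 27 = 41

The answer is 41.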